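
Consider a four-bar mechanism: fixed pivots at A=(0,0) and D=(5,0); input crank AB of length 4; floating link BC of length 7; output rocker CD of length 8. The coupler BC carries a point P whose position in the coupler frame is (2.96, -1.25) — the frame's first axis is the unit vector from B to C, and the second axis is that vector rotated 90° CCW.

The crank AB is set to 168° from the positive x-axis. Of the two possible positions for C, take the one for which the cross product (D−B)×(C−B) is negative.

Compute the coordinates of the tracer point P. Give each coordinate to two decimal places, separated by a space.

A=(0,0), D=(5.00,0)
B = A + 4.00·(cos168°, sin168°) = (-3.9126, 0.8316)
|BD| = 8.9513
circle(B,7.00) ∩ circle(D,8.00): a=3.6378, h=5.9805
  candidates: C₊=(0.2651,6.4483) cross=53.533; C₋=(-0.8462,-5.4610) cross=-53.533
  mode - wants cross < 0 → take C=(-0.8462,-5.4610) (cross=-53.533)
ex = (C−B)/|BC| = (0.4381,-0.8989); ey = (0.8989,0.4381)
P = B + 2.96·ex + -1.25·ey = (-3.7396,-2.3768)

-3.74 -2.38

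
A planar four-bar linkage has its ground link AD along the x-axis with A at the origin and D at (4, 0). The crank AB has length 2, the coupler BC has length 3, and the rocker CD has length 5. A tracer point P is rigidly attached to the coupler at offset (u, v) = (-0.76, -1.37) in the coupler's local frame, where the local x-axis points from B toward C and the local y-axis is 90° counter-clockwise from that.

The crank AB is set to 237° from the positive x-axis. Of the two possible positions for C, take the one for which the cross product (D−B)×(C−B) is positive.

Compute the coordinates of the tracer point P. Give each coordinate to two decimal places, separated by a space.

0.21 -2.56

A=(0,0), D=(4.00,0)
B = A + 2.00·(cos237°, sin237°) = (-1.0893, -1.6773)
|BD| = 5.3586
circle(B,3.00) ∩ circle(D,5.00): a=1.1863, h=2.7555
  candidates: C₊=(-0.8251,1.3110) cross=14.765; C₋=(0.9000,-3.9230) cross=-14.765
  mode + wants cross > 0 → take C=(-0.8251,1.3110) (cross=14.765)
ex = (C−B)/|BC| = (0.0881,0.9961); ey = (-0.9961,0.0881)
P = B + -0.76·ex + -1.37·ey = (0.2085,-2.5550)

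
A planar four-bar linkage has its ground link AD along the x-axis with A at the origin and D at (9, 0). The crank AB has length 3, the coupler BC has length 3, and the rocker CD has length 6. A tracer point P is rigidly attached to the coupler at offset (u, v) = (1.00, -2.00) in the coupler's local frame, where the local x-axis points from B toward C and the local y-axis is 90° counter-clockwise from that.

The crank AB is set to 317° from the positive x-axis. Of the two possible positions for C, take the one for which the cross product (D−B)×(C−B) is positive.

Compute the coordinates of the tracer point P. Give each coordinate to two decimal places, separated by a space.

A=(0,0), D=(9.00,0)
B = A + 3.00·(cos317°, sin317°) = (2.1941, -2.0460)
|BD| = 7.1068
circle(B,3.00) ∩ circle(D,6.00): a=1.6538, h=2.5030
  candidates: C₊=(3.0573,0.8271) cross=17.788; C₋=(4.4985,-3.9669) cross=-17.788
  mode + wants cross > 0 → take C=(3.0573,0.8271) (cross=17.788)
ex = (C−B)/|BC| = (0.2877,0.9577); ey = (-0.9577,0.2877)
P = B + 1.00·ex + -2.00·ey = (4.3972,-1.6638)

4.40 -1.66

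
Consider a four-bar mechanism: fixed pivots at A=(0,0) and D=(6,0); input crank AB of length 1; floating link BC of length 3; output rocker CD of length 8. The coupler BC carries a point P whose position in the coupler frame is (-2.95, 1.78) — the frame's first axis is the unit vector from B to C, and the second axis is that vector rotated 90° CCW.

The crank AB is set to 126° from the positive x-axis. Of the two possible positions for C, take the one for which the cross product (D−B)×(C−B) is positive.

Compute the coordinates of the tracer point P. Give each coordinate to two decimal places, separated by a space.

A=(0,0), D=(6.00,0)
B = A + 1.00·(cos126°, sin126°) = (-0.5878, 0.8090)
|BD| = 6.6373
circle(B,3.00) ∩ circle(D,8.00): a=-0.8246, h=2.8844
  candidates: C₊=(-1.0547,3.7725) cross=19.145; C₋=(-1.7578,-1.9534) cross=-19.145
  mode + wants cross > 0 → take C=(-1.0547,3.7725) (cross=19.145)
ex = (C−B)/|BC| = (-0.1556,0.9878); ey = (-0.9878,-0.1556)
P = B + -2.95·ex + 1.78·ey = (-1.8870,-2.3821)

-1.89 -2.38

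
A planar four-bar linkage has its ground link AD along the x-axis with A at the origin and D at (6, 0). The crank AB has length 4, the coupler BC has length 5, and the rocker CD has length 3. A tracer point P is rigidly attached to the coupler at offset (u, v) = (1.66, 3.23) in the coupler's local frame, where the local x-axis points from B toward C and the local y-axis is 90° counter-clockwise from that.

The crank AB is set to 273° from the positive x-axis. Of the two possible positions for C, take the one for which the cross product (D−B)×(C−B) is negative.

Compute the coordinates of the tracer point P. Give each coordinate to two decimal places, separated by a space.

A=(0,0), D=(6.00,0)
B = A + 4.00·(cos273°, sin273°) = (0.2093, -3.9945)
|BD| = 7.0348
circle(B,5.00) ∩ circle(D,3.00): a=4.6546, h=1.8261
  candidates: C₊=(3.0038,0.1517) cross=12.846; C₋=(5.0777,-2.8547) cross=-12.846
  mode - wants cross < 0 → take C=(5.0777,-2.8547) (cross=-12.846)
ex = (C−B)/|BC| = (0.9737,0.2280); ey = (-0.2280,0.9737)
P = B + 1.66·ex + 3.23·ey = (1.0893,-0.4711)

1.09 -0.47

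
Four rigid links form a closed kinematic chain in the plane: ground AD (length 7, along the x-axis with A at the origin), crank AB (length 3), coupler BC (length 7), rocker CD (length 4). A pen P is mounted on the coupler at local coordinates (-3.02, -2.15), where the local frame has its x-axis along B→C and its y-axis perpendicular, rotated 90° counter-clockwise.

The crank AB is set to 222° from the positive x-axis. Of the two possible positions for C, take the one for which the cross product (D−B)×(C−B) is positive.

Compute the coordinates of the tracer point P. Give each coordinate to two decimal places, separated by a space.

-3.49 -5.49

A=(0,0), D=(7.00,0)
B = A + 3.00·(cos222°, sin222°) = (-2.2294, -2.0074)
|BD| = 9.4452
circle(B,7.00) ∩ circle(D,4.00): a=6.4695, h=2.6731
  candidates: C₊=(3.5242,1.9796) cross=25.248; C₋=(4.6604,-3.2444) cross=-25.248
  mode + wants cross > 0 → take C=(3.5242,1.9796) (cross=25.248)
ex = (C−B)/|BC| = (0.8219,0.5696); ey = (-0.5696,0.8219)
P = B + -3.02·ex + -2.15·ey = (-3.4871,-5.4947)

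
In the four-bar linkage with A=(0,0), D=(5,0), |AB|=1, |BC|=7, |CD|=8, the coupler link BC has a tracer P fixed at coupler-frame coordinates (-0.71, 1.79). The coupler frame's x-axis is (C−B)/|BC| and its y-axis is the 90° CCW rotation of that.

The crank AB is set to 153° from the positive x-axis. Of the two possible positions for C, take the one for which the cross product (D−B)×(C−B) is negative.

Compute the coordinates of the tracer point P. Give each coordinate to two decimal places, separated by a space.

A=(0,0), D=(5.00,0)
B = A + 1.00·(cos153°, sin153°) = (-0.8910, 0.4540)
|BD| = 5.9085
circle(B,7.00) ∩ circle(D,8.00): a=1.6849, h=6.7942
  candidates: C₊=(1.3109,7.0986) cross=40.143; C₋=(0.2668,-6.4496) cross=-40.143
  mode - wants cross < 0 → take C=(0.2668,-6.4496) (cross=-40.143)
ex = (C−B)/|BC| = (0.1654,-0.9862); ey = (0.9862,0.1654)
P = B + -0.71·ex + 1.79·ey = (0.7569,1.4503)

0.76 1.45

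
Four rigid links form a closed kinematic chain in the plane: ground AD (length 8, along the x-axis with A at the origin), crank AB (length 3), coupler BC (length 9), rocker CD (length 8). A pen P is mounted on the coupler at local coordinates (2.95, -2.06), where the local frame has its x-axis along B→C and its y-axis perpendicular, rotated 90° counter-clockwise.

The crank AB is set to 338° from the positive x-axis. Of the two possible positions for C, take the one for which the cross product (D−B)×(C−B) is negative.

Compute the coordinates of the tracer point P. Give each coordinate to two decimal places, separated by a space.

3.13 -4.71

A=(0,0), D=(8.00,0)
B = A + 3.00·(cos338°, sin338°) = (2.7816, -1.1238)
|BD| = 5.3381
circle(B,9.00) ∩ circle(D,8.00): a=4.2614, h=7.9272
  candidates: C₊=(5.2785,7.5229) cross=42.316; C₋=(8.6163,-7.9762) cross=-42.316
  mode - wants cross < 0 → take C=(8.6163,-7.9762) (cross=-42.316)
ex = (C−B)/|BC| = (0.6483,-0.7614); ey = (0.7614,0.6483)
P = B + 2.95·ex + -2.06·ey = (3.1256,-4.7054)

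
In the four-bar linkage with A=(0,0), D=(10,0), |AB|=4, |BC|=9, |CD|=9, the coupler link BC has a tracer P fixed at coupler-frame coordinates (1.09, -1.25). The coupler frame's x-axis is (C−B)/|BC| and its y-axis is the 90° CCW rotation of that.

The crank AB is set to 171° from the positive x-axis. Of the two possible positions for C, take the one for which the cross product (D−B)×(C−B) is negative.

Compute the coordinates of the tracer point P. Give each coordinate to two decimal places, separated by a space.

A=(0,0), D=(10.00,0)
B = A + 4.00·(cos171°, sin171°) = (-3.9508, 0.6257)
|BD| = 13.9648
circle(B,9.00) ∩ circle(D,9.00): a=6.9824, h=5.6786
  candidates: C₊=(3.2791,5.9857) cross=79.300; C₋=(2.7702,-5.3600) cross=-79.300
  mode - wants cross < 0 → take C=(2.7702,-5.3600) (cross=-79.300)
ex = (C−B)/|BC| = (0.7468,-0.6651); ey = (0.6651,0.7468)
P = B + 1.09·ex + -1.25·ey = (-3.9681,-1.0327)

-3.97 -1.03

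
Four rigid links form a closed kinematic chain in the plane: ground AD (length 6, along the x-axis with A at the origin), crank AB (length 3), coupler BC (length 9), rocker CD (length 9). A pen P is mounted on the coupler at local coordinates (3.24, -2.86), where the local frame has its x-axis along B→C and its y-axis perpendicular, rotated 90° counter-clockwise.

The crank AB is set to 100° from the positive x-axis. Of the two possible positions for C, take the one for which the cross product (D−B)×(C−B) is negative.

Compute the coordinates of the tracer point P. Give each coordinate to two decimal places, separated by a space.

-3.43 -0.24

A=(0,0), D=(6.00,0)
B = A + 3.00·(cos100°, sin100°) = (-0.5209, 2.9544)
|BD| = 7.1590
circle(B,9.00) ∩ circle(D,9.00): a=3.5795, h=8.2576
  candidates: C₊=(6.1473,8.9988) cross=59.116; C₋=(-0.6683,-6.0444) cross=-59.116
  mode - wants cross < 0 → take C=(-0.6683,-6.0444) (cross=-59.116)
ex = (C−B)/|BC| = (-0.0164,-0.9999); ey = (0.9999,-0.0164)
P = B + 3.24·ex + -2.86·ey = (-3.4336,-0.2383)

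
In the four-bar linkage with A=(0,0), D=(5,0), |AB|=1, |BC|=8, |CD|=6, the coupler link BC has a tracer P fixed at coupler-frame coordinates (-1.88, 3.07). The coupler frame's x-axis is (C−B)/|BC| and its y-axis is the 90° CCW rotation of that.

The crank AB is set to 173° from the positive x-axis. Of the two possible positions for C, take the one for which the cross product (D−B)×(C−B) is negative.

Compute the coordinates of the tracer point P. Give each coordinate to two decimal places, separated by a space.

0.11 3.55

A=(0,0), D=(5.00,0)
B = A + 1.00·(cos173°, sin173°) = (-0.9925, 0.1219)
|BD| = 5.9938
circle(B,8.00) ∩ circle(D,6.00): a=5.3326, h=5.9635
  candidates: C₊=(4.4602,5.9757) cross=35.744; C₋=(4.2177,-5.9488) cross=-35.744
  mode - wants cross < 0 → take C=(4.2177,-5.9488) (cross=-35.744)
ex = (C−B)/|BC| = (0.6513,-0.7588); ey = (0.7588,0.6513)
P = B + -1.88·ex + 3.07·ey = (0.1127,3.5479)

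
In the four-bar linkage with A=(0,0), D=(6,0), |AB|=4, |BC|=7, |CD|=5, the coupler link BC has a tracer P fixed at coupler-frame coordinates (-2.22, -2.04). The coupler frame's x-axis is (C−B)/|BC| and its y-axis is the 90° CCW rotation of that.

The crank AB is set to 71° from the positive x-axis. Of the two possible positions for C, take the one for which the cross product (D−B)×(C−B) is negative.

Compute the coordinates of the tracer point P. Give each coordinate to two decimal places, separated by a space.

A=(0,0), D=(6.00,0)
B = A + 4.00·(cos71°, sin71°) = (1.3023, 3.7821)
|BD| = 6.0310
circle(B,7.00) ∩ circle(D,5.00): a=5.0052, h=4.8936
  candidates: C₊=(8.2698,4.4551) cross=29.514; C₋=(2.1322,-3.1686) cross=-29.514
  mode - wants cross < 0 → take C=(2.1322,-3.1686) (cross=-29.514)
ex = (C−B)/|BC| = (0.1186,-0.9929); ey = (0.9929,0.1186)
P = B + -2.22·ex + -2.04·ey = (-0.9865,5.7446)

-0.99 5.74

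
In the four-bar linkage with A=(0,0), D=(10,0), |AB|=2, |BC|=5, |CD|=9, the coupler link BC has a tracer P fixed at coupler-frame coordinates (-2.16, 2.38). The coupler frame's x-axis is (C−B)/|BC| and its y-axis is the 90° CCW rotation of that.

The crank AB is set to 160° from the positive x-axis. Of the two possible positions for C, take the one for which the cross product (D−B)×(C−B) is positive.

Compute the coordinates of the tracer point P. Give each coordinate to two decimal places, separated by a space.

A=(0,0), D=(10.00,0)
B = A + 2.00·(cos160°, sin160°) = (-1.8794, 0.6840)
|BD| = 11.8991
circle(B,5.00) ∩ circle(D,9.00): a=3.5964, h=3.4736
  candidates: C₊=(1.9108,3.9451) cross=41.333; C₋=(1.5114,-2.9906) cross=-41.333
  mode + wants cross > 0 → take C=(1.9108,3.9451) (cross=41.333)
ex = (C−B)/|BC| = (0.7580,0.6522); ey = (-0.6522,0.7580)
P = B + -2.16·ex + 2.38·ey = (-5.0690,1.0794)

-5.07 1.08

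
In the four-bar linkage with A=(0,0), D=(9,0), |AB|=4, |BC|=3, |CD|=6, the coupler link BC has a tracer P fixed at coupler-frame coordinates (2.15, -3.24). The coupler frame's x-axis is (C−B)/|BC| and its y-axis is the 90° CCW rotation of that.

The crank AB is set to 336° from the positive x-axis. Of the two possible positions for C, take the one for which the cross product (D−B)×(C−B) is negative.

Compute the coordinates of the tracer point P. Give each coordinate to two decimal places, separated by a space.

A=(0,0), D=(9.00,0)
B = A + 4.00·(cos336°, sin336°) = (3.6542, -1.6269)
|BD| = 5.5879
circle(B,3.00) ∩ circle(D,6.00): a=0.3780, h=2.9761
  candidates: C₊=(3.1493,1.3303) cross=16.630; C₋=(4.8823,-4.3640) cross=-16.630
  mode - wants cross < 0 → take C=(4.8823,-4.3640) (cross=-16.630)
ex = (C−B)/|BC| = (0.4094,-0.9124); ey = (0.9124,0.4094)
P = B + 2.15·ex + -3.24·ey = (1.5783,-4.9149)

1.58 -4.91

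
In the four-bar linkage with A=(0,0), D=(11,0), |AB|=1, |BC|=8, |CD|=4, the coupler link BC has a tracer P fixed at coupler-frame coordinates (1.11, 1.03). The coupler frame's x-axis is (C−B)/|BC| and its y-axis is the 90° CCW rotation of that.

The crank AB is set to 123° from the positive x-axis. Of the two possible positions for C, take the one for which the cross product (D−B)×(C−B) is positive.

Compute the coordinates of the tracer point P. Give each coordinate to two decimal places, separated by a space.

0.44 1.99

A=(0,0), D=(11.00,0)
B = A + 1.00·(cos123°, sin123°) = (-0.5446, 0.8387)
|BD| = 11.5751
circle(B,8.00) ∩ circle(D,4.00): a=7.8610, h=1.4851
  candidates: C₊=(7.4033,1.7503) cross=17.190; C₋=(7.1881,-1.2121) cross=-17.190
  mode + wants cross > 0 → take C=(7.4033,1.7503) (cross=17.190)
ex = (C−B)/|BC| = (0.9935,0.1139); ey = (-0.1139,0.9935)
P = B + 1.11·ex + 1.03·ey = (0.4408,1.9884)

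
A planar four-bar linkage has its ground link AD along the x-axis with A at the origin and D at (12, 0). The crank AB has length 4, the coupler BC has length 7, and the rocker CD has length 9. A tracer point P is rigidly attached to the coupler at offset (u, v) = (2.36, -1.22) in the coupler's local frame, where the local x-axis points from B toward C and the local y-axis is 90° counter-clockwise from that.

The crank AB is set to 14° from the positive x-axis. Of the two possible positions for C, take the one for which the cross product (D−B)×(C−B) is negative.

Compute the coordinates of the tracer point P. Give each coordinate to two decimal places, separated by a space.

A=(0,0), D=(12.00,0)
B = A + 4.00·(cos14°, sin14°) = (3.8812, 0.9677)
|BD| = 8.1763
circle(B,7.00) ∩ circle(D,9.00): a=2.1313, h=6.6677
  candidates: C₊=(6.7866,7.3362) cross=54.517; C₋=(5.2083,-5.9054) cross=-54.517
  mode - wants cross < 0 → take C=(5.2083,-5.9054) (cross=-54.517)
ex = (C−B)/|BC| = (0.1896,-0.9819); ey = (0.9819,0.1896)
P = B + 2.36·ex + -1.22·ey = (3.1307,-1.5808)

3.13 -1.58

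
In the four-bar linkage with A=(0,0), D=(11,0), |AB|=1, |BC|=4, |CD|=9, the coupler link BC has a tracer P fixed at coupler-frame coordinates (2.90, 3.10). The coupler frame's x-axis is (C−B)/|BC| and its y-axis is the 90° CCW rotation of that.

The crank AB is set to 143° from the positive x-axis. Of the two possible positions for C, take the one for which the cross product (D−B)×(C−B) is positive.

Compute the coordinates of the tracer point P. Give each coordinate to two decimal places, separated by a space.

A=(0,0), D=(11.00,0)
B = A + 1.00·(cos143°, sin143°) = (-0.7986, 0.6018)
|BD| = 11.8140
circle(B,4.00) ∩ circle(D,9.00): a=3.1560, h=2.4576
  candidates: C₊=(2.4785,2.8954) cross=29.034; C₋=(2.2281,-2.0133) cross=-29.034
  mode + wants cross > 0 → take C=(2.4785,2.8954) (cross=29.034)
ex = (C−B)/|BC| = (0.8193,0.5734); ey = (-0.5734,0.8193)
P = B + 2.90·ex + 3.10·ey = (-0.2003,4.8044)

-0.20 4.80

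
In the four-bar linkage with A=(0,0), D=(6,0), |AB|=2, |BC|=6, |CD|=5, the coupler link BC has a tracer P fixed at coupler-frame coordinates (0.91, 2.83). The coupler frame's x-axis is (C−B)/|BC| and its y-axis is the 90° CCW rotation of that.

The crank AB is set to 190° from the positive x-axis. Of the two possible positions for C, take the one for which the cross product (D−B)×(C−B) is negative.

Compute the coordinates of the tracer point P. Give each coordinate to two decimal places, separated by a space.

A=(0,0), D=(6.00,0)
B = A + 2.00·(cos190°, sin190°) = (-1.9696, -0.3473)
|BD| = 7.9772
circle(B,6.00) ∩ circle(D,5.00): a=4.6781, h=3.7571
  candidates: C₊=(2.5404,3.6099) cross=29.971; C₋=(2.8676,-3.8972) cross=-29.971
  mode - wants cross < 0 → take C=(2.8676,-3.8972) (cross=-29.971)
ex = (C−B)/|BC| = (0.8062,-0.5916); ey = (0.5916,0.8062)
P = B + 0.91·ex + 2.83·ey = (0.4384,1.3958)

0.44 1.40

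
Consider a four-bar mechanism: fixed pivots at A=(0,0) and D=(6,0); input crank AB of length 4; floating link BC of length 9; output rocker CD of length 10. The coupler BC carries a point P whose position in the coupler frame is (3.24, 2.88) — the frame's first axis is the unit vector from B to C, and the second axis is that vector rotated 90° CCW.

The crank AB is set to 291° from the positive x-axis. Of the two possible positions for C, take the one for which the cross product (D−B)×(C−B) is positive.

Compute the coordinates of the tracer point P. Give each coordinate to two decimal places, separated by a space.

A=(0,0), D=(6.00,0)
B = A + 4.00·(cos291°, sin291°) = (1.4335, -3.7343)
|BD| = 5.8990
circle(B,9.00) ∩ circle(D,10.00): a=1.3391, h=8.8998
  candidates: C₊=(-3.1639,4.0029) cross=52.500; C₋=(8.1040,-9.7761) cross=-52.500
  mode + wants cross > 0 → take C=(-3.1639,4.0029) (cross=52.500)
ex = (C−B)/|BC| = (-0.5108,0.8597); ey = (-0.8597,-0.5108)
P = B + 3.24·ex + 2.88·ey = (-2.6975,-2.4201)

-2.70 -2.42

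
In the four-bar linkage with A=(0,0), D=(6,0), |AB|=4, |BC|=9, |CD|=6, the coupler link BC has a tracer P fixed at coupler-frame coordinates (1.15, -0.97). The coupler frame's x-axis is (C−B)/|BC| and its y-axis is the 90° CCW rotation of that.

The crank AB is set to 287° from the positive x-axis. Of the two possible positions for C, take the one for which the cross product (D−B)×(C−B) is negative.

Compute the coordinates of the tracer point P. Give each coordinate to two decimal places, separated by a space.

2.26 -4.86

A=(0,0), D=(6.00,0)
B = A + 4.00·(cos287°, sin287°) = (1.1695, -3.8252)
|BD| = 6.1617
circle(B,9.00) ∩ circle(D,6.00): a=6.7324, h=5.9728
  candidates: C₊=(2.7395,5.0368) cross=36.802; C₋=(10.1554,-4.3281) cross=-36.802
  mode - wants cross < 0 → take C=(10.1554,-4.3281) (cross=-36.802)
ex = (C−B)/|BC| = (0.9984,-0.0559); ey = (0.0559,0.9984)
P = B + 1.15·ex + -0.97·ey = (2.2635,-4.8580)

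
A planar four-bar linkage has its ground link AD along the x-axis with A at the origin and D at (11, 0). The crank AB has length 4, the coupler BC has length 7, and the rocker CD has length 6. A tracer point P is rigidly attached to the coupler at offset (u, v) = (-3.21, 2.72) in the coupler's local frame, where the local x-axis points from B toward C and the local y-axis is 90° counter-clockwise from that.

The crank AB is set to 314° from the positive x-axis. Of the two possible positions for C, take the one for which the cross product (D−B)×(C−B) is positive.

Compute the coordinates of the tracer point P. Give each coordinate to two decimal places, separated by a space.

A=(0,0), D=(11.00,0)
B = A + 4.00·(cos314°, sin314°) = (2.7786, -2.8774)
|BD| = 8.7103
circle(B,7.00) ∩ circle(D,6.00): a=5.1014, h=4.7933
  candidates: C₊=(6.0103,3.3320) cross=41.751; C₋=(9.1771,-5.7164) cross=-41.751
  mode + wants cross > 0 → take C=(6.0103,3.3320) (cross=41.751)
ex = (C−B)/|BC| = (0.4617,0.8871); ey = (-0.8871,0.4617)
P = B + -3.21·ex + 2.72·ey = (-1.1161,-4.4691)

-1.12 -4.47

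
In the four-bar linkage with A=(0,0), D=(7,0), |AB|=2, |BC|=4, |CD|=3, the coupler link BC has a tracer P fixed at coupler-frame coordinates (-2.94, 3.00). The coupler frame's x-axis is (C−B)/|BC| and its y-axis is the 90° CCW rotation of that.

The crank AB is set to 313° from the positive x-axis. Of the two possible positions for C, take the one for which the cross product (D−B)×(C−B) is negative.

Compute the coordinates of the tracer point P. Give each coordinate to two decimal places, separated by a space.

A=(0,0), D=(7.00,0)
B = A + 2.00·(cos313°, sin313°) = (1.3640, -1.4627)
|BD| = 5.8227
circle(B,4.00) ∩ circle(D,3.00): a=3.5125, h=1.9138
  candidates: C₊=(4.2831,1.2721) cross=11.144; C₋=(5.2446,-2.4328) cross=-11.144
  mode - wants cross < 0 → take C=(5.2446,-2.4328) (cross=-11.144)
ex = (C−B)/|BC| = (0.9701,-0.2425); ey = (0.2425,0.9701)
P = B + -2.94·ex + 3.00·ey = (-0.7607,2.1607)

-0.76 2.16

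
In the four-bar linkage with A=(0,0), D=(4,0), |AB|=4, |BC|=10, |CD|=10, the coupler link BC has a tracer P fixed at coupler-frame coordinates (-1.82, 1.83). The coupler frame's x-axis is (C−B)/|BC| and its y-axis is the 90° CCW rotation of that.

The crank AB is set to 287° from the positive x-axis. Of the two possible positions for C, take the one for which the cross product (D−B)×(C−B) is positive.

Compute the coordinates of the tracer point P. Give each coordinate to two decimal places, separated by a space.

0.93 -6.39

A=(0,0), D=(4.00,0)
B = A + 4.00·(cos287°, sin287°) = (1.1695, -3.8252)
|BD| = 4.7586
circle(B,10.00) ∩ circle(D,10.00): a=2.3793, h=9.7128
  candidates: C₊=(-5.2230,3.8648) cross=46.219; C₋=(10.3925,-7.6900) cross=-46.219
  mode + wants cross > 0 → take C=(-5.2230,3.8648) (cross=46.219)
ex = (C−B)/|BC| = (-0.6392,0.7690); ey = (-0.7690,-0.6392)
P = B + -1.82·ex + 1.83·ey = (0.9256,-6.3946)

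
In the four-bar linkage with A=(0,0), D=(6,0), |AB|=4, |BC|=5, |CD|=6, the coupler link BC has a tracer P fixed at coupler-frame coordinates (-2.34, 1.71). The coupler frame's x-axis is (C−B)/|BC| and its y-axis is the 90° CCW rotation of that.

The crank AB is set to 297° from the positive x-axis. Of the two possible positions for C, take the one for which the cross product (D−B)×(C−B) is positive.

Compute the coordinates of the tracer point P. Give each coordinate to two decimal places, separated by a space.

A=(0,0), D=(6.00,0)
B = A + 4.00·(cos297°, sin297°) = (1.8160, -3.5640)
|BD| = 5.4962
circle(B,5.00) ∩ circle(D,6.00): a=1.7474, h=4.6847
  candidates: C₊=(0.1084,1.1354) cross=25.748; C₋=(6.1840,-5.9972) cross=-25.748
  mode + wants cross > 0 → take C=(0.1084,1.1354) (cross=25.748)
ex = (C−B)/|BC| = (-0.3415,0.9399); ey = (-0.9399,-0.3415)
P = B + -2.34·ex + 1.71·ey = (1.0079,-6.3473)

1.01 -6.35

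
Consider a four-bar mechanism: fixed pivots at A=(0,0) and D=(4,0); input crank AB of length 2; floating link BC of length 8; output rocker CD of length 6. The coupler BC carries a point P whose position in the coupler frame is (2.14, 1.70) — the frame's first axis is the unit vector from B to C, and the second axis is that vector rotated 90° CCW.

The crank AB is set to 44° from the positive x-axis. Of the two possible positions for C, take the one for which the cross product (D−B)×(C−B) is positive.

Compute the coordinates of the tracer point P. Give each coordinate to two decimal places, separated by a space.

A=(0,0), D=(4.00,0)
B = A + 2.00·(cos44°, sin44°) = (1.4387, 1.3893)
|BD| = 2.9139
circle(B,8.00) ∩ circle(D,6.00): a=6.2616, h=4.9792
  candidates: C₊=(9.3168,2.7807) cross=14.509; C₋=(4.5686,-5.9730) cross=-14.509
  mode + wants cross > 0 → take C=(9.3168,2.7807) (cross=14.509)
ex = (C−B)/|BC| = (0.9848,0.1739); ey = (-0.1739,0.9848)
P = B + 2.14·ex + 1.70·ey = (3.2504,3.4356)

3.25 3.44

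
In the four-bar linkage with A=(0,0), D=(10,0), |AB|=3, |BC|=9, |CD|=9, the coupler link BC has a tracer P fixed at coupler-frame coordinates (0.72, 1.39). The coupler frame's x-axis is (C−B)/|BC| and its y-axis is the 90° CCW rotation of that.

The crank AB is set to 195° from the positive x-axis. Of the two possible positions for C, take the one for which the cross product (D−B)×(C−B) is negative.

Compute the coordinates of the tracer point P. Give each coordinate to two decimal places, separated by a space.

A=(0,0), D=(10.00,0)
B = A + 3.00·(cos195°, sin195°) = (-2.8978, -0.7765)
|BD| = 12.9211
circle(B,9.00) ∩ circle(D,9.00): a=6.4606, h=6.2659
  candidates: C₊=(3.1746,5.8663) cross=80.962; C₋=(3.9276,-6.6428) cross=-80.962
  mode - wants cross < 0 → take C=(3.9276,-6.6428) (cross=-80.962)
ex = (C−B)/|BC| = (0.7584,-0.6518); ey = (0.6518,0.7584)
P = B + 0.72·ex + 1.39·ey = (-1.4457,-0.1916)

-1.45 -0.19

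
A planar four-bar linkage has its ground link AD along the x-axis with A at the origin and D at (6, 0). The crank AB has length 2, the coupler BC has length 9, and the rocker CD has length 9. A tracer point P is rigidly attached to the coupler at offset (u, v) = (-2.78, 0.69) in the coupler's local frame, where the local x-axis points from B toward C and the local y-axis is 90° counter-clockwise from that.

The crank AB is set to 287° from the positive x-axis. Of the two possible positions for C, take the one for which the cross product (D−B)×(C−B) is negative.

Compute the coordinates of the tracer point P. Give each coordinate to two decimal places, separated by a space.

-0.59 0.70

A=(0,0), D=(6.00,0)
B = A + 2.00·(cos287°, sin287°) = (0.5847, -1.9126)
|BD| = 5.7431
circle(B,9.00) ∩ circle(D,9.00): a=2.8715, h=8.5296
  candidates: C₊=(0.4518,7.0864) cross=48.986; C₋=(6.1330,-8.9990) cross=-48.986
  mode - wants cross < 0 → take C=(6.1330,-8.9990) (cross=-48.986)
ex = (C−B)/|BC| = (0.6165,-0.7874); ey = (0.7874,0.6165)
P = B + -2.78·ex + 0.69·ey = (-0.5858,0.7017)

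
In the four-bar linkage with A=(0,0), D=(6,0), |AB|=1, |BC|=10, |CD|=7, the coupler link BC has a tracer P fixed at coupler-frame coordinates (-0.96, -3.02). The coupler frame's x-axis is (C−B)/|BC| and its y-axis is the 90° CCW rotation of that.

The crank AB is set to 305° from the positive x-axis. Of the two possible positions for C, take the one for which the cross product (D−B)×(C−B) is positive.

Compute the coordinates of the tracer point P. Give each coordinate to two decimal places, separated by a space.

2.31 -3.47

A=(0,0), D=(6.00,0)
B = A + 1.00·(cos305°, sin305°) = (0.5736, -0.8192)
|BD| = 5.4879
circle(B,10.00) ∩ circle(D,7.00): a=7.3905, h=6.7365
  candidates: C₊=(6.8758,6.9450) cross=36.969; C₋=(8.8868,-6.3770) cross=-36.969
  mode + wants cross > 0 → take C=(6.8758,6.9450) (cross=36.969)
ex = (C−B)/|BC| = (0.6302,0.7764); ey = (-0.7764,0.6302)
P = B + -0.96·ex + -3.02·ey = (2.3133,-3.4678)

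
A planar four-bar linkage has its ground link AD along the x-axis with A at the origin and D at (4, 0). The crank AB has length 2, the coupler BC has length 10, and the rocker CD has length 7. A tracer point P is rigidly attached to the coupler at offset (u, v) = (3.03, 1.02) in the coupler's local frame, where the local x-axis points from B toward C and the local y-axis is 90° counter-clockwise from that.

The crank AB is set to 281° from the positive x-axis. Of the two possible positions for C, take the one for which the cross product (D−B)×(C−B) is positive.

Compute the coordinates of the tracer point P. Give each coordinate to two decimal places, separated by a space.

A=(0,0), D=(4.00,0)
B = A + 2.00·(cos281°, sin281°) = (0.3816, -1.9633)
|BD| = 4.1167
circle(B,10.00) ∩ circle(D,7.00): a=8.2527, h=5.6475
  candidates: C₊=(4.9421,6.9363) cross=23.249; C₋=(10.3286,-2.9914) cross=-23.249
  mode + wants cross > 0 → take C=(4.9421,6.9363) (cross=23.249)
ex = (C−B)/|BC| = (0.4560,0.8900); ey = (-0.8900,0.4560)
P = B + 3.03·ex + 1.02·ey = (0.8557,1.1985)

0.86 1.20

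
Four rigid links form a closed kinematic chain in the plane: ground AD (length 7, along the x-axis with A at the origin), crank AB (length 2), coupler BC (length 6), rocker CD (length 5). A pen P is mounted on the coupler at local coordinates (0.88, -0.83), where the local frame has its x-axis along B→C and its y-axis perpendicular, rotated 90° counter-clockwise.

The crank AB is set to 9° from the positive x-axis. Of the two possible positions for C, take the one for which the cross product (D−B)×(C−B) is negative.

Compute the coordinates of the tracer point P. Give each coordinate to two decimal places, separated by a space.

A=(0,0), D=(7.00,0)
B = A + 2.00·(cos9°, sin9°) = (1.9754, 0.3129)
|BD| = 5.0344
circle(B,6.00) ∩ circle(D,5.00): a=3.6097, h=4.7927
  candidates: C₊=(5.8759,4.8720) cross=24.128; C₋=(5.2802,-4.6949) cross=-24.128
  mode - wants cross < 0 → take C=(5.2802,-4.6949) (cross=-24.128)
ex = (C−B)/|BC| = (0.5508,-0.8346); ey = (0.8346,0.5508)
P = B + 0.88·ex + -0.83·ey = (1.7673,-0.8788)

1.77 -0.88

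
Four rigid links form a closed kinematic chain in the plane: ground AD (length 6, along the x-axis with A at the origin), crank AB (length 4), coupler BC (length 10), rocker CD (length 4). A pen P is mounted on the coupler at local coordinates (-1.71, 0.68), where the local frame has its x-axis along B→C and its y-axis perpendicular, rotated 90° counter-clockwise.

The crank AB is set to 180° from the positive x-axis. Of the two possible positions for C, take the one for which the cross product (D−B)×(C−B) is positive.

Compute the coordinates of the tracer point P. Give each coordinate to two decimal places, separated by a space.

A=(0,0), D=(6.00,0)
B = A + 4.00·(cos180°, sin180°) = (-4.0000, 0.0000)
|BD| = 10.0000
circle(B,10.00) ∩ circle(D,4.00): a=9.2000, h=3.9192
  candidates: C₊=(5.2000,3.9192) cross=39.192; C₋=(5.2000,-3.9192) cross=-39.192
  mode + wants cross > 0 → take C=(5.2000,3.9192) (cross=39.192)
ex = (C−B)/|BC| = (0.9200,0.3919); ey = (-0.3919,0.9200)
P = B + -1.71·ex + 0.68·ey = (-5.8397,-0.0446)

-5.84 -0.04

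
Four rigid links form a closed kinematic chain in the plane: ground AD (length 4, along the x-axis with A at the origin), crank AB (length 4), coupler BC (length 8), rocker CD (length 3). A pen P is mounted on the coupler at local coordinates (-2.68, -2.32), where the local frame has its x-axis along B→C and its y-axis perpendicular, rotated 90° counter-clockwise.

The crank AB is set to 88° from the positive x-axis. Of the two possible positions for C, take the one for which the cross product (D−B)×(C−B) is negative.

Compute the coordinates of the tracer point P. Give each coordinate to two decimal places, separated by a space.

A=(0,0), D=(4.00,0)
B = A + 4.00·(cos88°, sin88°) = (0.1396, 3.9976)
|BD| = 5.5573
circle(B,8.00) ∩ circle(D,3.00): a=7.7271, h=2.0717
  candidates: C₊=(6.9975,-0.1218) cross=11.513; C₋=(4.0171,-3.0000) cross=-11.513
  mode - wants cross < 0 → take C=(4.0171,-3.0000) (cross=-11.513)
ex = (C−B)/|BC| = (0.4847,-0.8747); ey = (0.8747,0.4847)
P = B + -2.68·ex + -2.32·ey = (-3.1886,5.2173)

-3.19 5.22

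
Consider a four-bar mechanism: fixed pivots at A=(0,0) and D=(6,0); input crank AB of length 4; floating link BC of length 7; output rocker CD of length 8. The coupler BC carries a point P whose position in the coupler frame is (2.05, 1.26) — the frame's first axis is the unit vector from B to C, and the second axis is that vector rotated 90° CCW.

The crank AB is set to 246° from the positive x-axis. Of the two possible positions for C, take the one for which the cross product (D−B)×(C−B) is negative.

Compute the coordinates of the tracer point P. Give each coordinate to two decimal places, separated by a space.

A=(0,0), D=(6.00,0)
B = A + 4.00·(cos246°, sin246°) = (-1.6269, -3.6542)
|BD| = 8.4571
circle(B,7.00) ∩ circle(D,8.00): a=3.3418, h=6.1508
  candidates: C₊=(-1.2709,3.3368) cross=52.018; C₋=(4.0444,-7.7573) cross=-52.018
  mode - wants cross < 0 → take C=(4.0444,-7.7573) (cross=-52.018)
ex = (C−B)/|BC| = (0.8102,-0.5862); ey = (0.5862,0.8102)
P = B + 2.05·ex + 1.26·ey = (0.7725,-3.8350)

0.77 -3.83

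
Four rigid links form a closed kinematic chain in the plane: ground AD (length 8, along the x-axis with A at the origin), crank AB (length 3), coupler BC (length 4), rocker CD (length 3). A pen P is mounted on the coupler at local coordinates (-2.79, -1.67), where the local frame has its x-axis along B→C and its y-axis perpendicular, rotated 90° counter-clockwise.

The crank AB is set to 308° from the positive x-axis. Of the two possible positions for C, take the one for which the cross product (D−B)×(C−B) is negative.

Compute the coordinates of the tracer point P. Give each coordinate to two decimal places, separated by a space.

-0.82 -4.23

A=(0,0), D=(8.00,0)
B = A + 3.00·(cos308°, sin308°) = (1.8470, -2.3640)
|BD| = 6.5915
circle(B,4.00) ∩ circle(D,3.00): a=3.8267, h=1.1645
  candidates: C₊=(5.0015,0.0954) cross=7.676; C₋=(5.8368,-2.0786) cross=-7.676
  mode - wants cross < 0 → take C=(5.8368,-2.0786) (cross=-7.676)
ex = (C−B)/|BC| = (0.9975,0.0714); ey = (-0.0714,0.9975)
P = B + -2.79·ex + -1.67·ey = (-0.8167,-4.2289)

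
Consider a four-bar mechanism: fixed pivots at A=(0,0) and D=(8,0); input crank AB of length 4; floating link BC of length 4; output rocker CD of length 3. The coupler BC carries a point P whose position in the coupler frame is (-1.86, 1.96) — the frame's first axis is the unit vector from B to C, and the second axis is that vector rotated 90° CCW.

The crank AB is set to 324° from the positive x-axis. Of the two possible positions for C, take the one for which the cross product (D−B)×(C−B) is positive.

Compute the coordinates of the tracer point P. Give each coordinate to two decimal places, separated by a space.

A=(0,0), D=(8.00,0)
B = A + 4.00·(cos324°, sin324°) = (3.2361, -2.3511)
|BD| = 5.3125
circle(B,4.00) ∩ circle(D,3.00): a=3.3151, h=2.2384
  candidates: C₊=(5.2182,1.1232) cross=11.891; C₋=(7.1994,-2.8912) cross=-11.891
  mode + wants cross > 0 → take C=(5.2182,1.1232) (cross=11.891)
ex = (C−B)/|BC| = (0.4955,0.8686); ey = (-0.8686,0.4955)
P = B + -1.86·ex + 1.96·ey = (0.6119,-2.9955)

0.61 -3.00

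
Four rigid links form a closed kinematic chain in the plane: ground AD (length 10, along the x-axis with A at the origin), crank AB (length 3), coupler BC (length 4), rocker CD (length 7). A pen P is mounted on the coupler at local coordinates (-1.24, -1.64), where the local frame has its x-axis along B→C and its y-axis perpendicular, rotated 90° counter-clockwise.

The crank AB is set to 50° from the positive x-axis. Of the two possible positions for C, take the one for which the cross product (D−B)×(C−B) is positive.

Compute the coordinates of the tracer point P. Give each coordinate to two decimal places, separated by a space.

A=(0,0), D=(10.00,0)
B = A + 3.00·(cos50°, sin50°) = (1.9284, 2.2981)
|BD| = 8.3924
circle(B,4.00) ∩ circle(D,7.00): a=2.2302, h=3.3206
  candidates: C₊=(4.9826,4.8811) cross=27.868; C₋=(3.1640,-1.5062) cross=-27.868
  mode + wants cross > 0 → take C=(4.9826,4.8811) (cross=27.868)
ex = (C−B)/|BC| = (0.7636,0.6457); ey = (-0.6457,0.7636)
P = B + -1.24·ex + -1.64·ey = (2.0406,0.2452)

2.04 0.25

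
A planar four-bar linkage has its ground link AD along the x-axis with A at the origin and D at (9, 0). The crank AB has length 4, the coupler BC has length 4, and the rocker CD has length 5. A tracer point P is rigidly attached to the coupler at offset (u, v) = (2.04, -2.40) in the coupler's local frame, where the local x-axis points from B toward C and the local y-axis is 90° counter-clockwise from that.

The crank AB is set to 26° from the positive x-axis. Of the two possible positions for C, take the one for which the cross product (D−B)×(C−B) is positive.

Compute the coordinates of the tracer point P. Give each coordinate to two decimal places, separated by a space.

A=(0,0), D=(9.00,0)
B = A + 4.00·(cos26°, sin26°) = (3.5952, 1.7535)
|BD| = 5.6822
circle(B,4.00) ∩ circle(D,5.00): a=2.0491, h=3.4353
  candidates: C₊=(6.6044,4.3887) cross=19.520; C₋=(4.4842,-2.1465) cross=-19.520
  mode + wants cross > 0 → take C=(6.6044,4.3887) (cross=19.520)
ex = (C−B)/|BC| = (0.7523,0.6588); ey = (-0.6588,0.7523)
P = B + 2.04·ex + -2.40·ey = (6.7110,1.2919)

6.71 1.29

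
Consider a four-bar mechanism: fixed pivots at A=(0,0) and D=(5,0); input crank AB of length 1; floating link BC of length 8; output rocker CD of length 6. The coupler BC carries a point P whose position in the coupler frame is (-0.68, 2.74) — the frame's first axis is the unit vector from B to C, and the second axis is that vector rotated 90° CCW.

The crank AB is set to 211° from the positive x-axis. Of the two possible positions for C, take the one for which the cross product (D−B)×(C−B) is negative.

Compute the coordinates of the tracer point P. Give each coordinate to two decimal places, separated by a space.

A=(0,0), D=(5.00,0)
B = A + 1.00·(cos211°, sin211°) = (-0.8572, -0.5150)
|BD| = 5.8798
circle(B,8.00) ∩ circle(D,6.00): a=5.3209, h=5.9739
  candidates: C₊=(3.9200,5.9020) cross=35.125; C₋=(4.9666,-5.9999) cross=-35.125
  mode - wants cross < 0 → take C=(4.9666,-5.9999) (cross=-35.125)
ex = (C−B)/|BC| = (0.7280,-0.6856); ey = (0.6856,0.7280)
P = B + -0.68·ex + 2.74·ey = (0.5264,1.9458)

0.53 1.95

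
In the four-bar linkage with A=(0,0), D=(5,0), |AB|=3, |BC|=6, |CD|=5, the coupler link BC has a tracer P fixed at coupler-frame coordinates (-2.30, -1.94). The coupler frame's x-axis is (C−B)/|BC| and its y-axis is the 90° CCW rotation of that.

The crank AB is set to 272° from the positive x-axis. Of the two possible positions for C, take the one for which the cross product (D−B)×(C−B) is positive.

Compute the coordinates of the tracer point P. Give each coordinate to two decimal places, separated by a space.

A=(0,0), D=(5.00,0)
B = A + 3.00·(cos272°, sin272°) = (0.1047, -2.9982)
|BD| = 5.7405
circle(B,6.00) ∩ circle(D,5.00): a=3.8283, h=4.6199
  candidates: C₊=(0.9565,2.9411) cross=26.521; C₋=(5.7823,-4.9384) cross=-26.521
  mode + wants cross > 0 → take C=(0.9565,2.9411) (cross=26.521)
ex = (C−B)/|BC| = (0.1420,0.9899); ey = (-0.9899,0.1420)
P = B + -2.30·ex + -1.94·ey = (1.6985,-5.5503)

1.70 -5.55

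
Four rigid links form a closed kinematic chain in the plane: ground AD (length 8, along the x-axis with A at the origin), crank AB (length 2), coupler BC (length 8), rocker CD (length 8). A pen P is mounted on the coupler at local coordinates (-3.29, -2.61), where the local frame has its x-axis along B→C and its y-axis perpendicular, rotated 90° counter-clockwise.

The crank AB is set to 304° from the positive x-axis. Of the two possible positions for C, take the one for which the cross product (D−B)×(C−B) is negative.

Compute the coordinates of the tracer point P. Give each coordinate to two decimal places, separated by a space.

-2.99 -0.80

A=(0,0), D=(8.00,0)
B = A + 2.00·(cos304°, sin304°) = (1.1184, -1.6581)
|BD| = 7.0785
circle(B,8.00) ∩ circle(D,8.00): a=3.5393, h=7.1745
  candidates: C₊=(2.8786,6.1459) cross=50.785; C₋=(6.2397,-7.8039) cross=-50.785
  mode - wants cross < 0 → take C=(6.2397,-7.8039) (cross=-50.785)
ex = (C−B)/|BC| = (0.6402,-0.7682); ey = (0.7682,0.6402)
P = B + -3.29·ex + -2.61·ey = (-2.9929,-0.8014)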